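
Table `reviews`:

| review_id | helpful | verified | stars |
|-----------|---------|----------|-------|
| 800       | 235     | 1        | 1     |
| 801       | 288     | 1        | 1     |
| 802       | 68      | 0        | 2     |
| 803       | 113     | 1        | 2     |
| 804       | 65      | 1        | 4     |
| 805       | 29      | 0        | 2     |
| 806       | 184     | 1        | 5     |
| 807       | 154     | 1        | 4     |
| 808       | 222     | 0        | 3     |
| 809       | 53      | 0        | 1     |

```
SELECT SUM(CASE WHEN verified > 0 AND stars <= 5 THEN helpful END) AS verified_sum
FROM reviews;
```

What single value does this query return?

review_id=800: ✓ → 235
review_id=801: ✓ → 288
review_id=802: ✗
review_id=803: ✓ → 113
review_id=804: ✓ → 65
review_id=805: ✗
review_id=806: ✓ → 184
review_id=807: ✓ → 154
review_id=808: ✗
review_id=809: ✗
verified_sum = 235 + 288 + 113 + 65 + 184 + 154 = 1039

1039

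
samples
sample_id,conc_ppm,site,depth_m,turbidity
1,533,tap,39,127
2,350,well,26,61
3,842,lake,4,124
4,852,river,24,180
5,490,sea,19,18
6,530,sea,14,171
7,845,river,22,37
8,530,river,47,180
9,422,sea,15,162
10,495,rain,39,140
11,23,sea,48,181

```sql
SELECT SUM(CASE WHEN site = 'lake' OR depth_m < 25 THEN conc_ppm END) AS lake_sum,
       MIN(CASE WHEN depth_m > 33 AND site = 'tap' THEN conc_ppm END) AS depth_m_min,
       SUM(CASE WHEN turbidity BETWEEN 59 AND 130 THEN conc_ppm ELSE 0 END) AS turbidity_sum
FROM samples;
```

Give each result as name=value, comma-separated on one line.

[lake_sum: site = 'lake' OR depth_m < 25]
sample_id=1: ✗
sample_id=2: ✗
sample_id=3: ✓ → 842
sample_id=4: ✓ → 852
sample_id=5: ✓ → 490
sample_id=6: ✓ → 530
sample_id=7: ✓ → 845
sample_id=8: ✗
sample_id=9: ✓ → 422
sample_id=10: ✗
sample_id=11: ✗
lake_sum = 842 + 852 + 490 + 530 + 845 + 422 = 3981
—
[depth_m_min: depth_m > 33 AND site = 'tap']
sample_id=1: ✓ → 533
sample_id=2: ✗
sample_id=3: ✗
sample_id=4: ✗
sample_id=5: ✗
sample_id=6: ✗
sample_id=7: ✗
sample_id=8: ✗
sample_id=9: ✗
sample_id=10: ✗
sample_id=11: ✗
depth_m_min = MIN(533) = 533
—
[turbidity_sum: turbidity BETWEEN 59 AND 130]
sample_id=1: ✓ → 533
sample_id=2: ✓ → 350
sample_id=3: ✓ → 842
sample_id=4: ✗
sample_id=5: ✗
sample_id=6: ✗
sample_id=7: ✗
sample_id=8: ✗
sample_id=9: ✗
sample_id=10: ✗
sample_id=11: ✗
turbidity_sum = 533 + 350 + 842 = 1725

lake_sum=3981, depth_m_min=533, turbidity_sum=1725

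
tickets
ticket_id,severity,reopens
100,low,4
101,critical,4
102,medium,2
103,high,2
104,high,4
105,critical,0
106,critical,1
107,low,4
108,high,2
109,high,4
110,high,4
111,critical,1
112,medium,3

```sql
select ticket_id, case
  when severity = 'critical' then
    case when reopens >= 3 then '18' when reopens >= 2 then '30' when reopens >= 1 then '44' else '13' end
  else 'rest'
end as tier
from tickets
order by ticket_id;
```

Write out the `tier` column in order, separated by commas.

ticket_id=100: severity='low' → outer ELSE → rest
ticket_id=101: severity='critical' → inner[reopens >= 3] → 18
ticket_id=102: severity='medium' → outer ELSE → rest
ticket_id=103: severity='high' → outer ELSE → rest
ticket_id=104: severity='high' → outer ELSE → rest
ticket_id=105: severity='critical' → inner[ELSE] → 13
ticket_id=106: severity='critical' → inner[reopens >= 1] → 44
ticket_id=107: severity='low' → outer ELSE → rest
ticket_id=108: severity='high' → outer ELSE → rest
ticket_id=109: severity='high' → outer ELSE → rest
ticket_id=110: severity='high' → outer ELSE → rest
ticket_id=111: severity='critical' → inner[reopens >= 1] → 44
ticket_id=112: severity='medium' → outer ELSE → rest

rest, 18, rest, rest, rest, 13, 44, rest, rest, rest, rest, 44, rest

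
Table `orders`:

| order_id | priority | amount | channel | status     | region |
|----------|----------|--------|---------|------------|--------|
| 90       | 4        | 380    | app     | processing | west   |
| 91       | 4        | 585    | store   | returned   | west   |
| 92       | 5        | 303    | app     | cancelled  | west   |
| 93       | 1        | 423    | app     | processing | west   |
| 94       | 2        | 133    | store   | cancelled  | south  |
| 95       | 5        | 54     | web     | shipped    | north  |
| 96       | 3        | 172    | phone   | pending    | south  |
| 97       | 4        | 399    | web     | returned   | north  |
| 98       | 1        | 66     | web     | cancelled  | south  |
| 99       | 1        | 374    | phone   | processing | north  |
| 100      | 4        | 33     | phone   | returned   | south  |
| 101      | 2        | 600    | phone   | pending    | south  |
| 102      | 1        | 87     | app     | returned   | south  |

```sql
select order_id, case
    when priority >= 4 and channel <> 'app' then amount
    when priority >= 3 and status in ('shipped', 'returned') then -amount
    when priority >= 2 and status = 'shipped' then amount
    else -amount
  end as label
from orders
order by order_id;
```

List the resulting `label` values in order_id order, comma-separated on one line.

-380, 585, -303, -423, -133, 54, -172, 399, -66, -374, 33, -600, -87

order_id=90: ELSE → -380
order_id=91: priority >= 4 and channel <> 'app' → 585
order_id=92: ELSE → -303
order_id=93: ELSE → -423
order_id=94: ELSE → -133
order_id=95: priority >= 4 and channel <> 'app' → 54
order_id=96: ELSE → -172
order_id=97: priority >= 4 and channel <> 'app' → 399
order_id=98: ELSE → -66
order_id=99: ELSE → -374
order_id=100: priority >= 4 and channel <> 'app' → 33
order_id=101: ELSE → -600
order_id=102: ELSE → -87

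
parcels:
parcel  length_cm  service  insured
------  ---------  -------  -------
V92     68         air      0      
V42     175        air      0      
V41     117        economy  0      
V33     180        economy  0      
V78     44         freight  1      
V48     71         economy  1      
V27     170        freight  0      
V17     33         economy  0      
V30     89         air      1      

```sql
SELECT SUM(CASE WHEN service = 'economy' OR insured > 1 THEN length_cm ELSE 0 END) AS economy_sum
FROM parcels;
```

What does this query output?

parcel=V92: ✗
parcel=V42: ✗
parcel=V41: ✓ → 117
parcel=V33: ✓ → 180
parcel=V78: ✗
parcel=V48: ✓ → 71
parcel=V27: ✗
parcel=V17: ✓ → 33
parcel=V30: ✗
economy_sum = 117 + 180 + 71 + 33 = 401

401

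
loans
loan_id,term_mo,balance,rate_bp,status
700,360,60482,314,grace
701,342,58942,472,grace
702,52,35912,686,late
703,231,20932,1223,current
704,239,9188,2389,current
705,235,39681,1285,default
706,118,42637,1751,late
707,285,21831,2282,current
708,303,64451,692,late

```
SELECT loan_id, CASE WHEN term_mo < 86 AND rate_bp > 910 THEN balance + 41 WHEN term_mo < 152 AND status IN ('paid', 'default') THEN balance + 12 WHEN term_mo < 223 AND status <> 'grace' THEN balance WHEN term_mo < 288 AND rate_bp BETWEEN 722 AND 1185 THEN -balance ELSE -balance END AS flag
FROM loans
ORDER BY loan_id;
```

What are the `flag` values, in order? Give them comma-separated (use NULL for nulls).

loan_id=700: ELSE → -60482
loan_id=701: ELSE → -58942
loan_id=702: term_mo < 223 AND status <> 'grace' → 35912
loan_id=703: ELSE → -20932
loan_id=704: ELSE → -9188
loan_id=705: ELSE → -39681
loan_id=706: term_mo < 223 AND status <> 'grace' → 42637
loan_id=707: ELSE → -21831
loan_id=708: ELSE → -64451

-60482, -58942, 35912, -20932, -9188, -39681, 42637, -21831, -64451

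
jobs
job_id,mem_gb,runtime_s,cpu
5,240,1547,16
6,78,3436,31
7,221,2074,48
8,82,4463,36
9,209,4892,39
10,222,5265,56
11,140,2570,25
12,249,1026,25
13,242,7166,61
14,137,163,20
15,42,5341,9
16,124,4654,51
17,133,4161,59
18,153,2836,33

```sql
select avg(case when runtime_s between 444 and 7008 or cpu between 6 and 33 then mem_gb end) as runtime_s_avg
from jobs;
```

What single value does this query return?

job_id=5: ✓ → 240
job_id=6: ✓ → 78
job_id=7: ✓ → 221
job_id=8: ✓ → 82
job_id=9: ✓ → 209
job_id=10: ✓ → 222
job_id=11: ✓ → 140
job_id=12: ✓ → 249
job_id=13: ✗
job_id=14: ✓ → 137
job_id=15: ✓ → 42
job_id=16: ✓ → 124
job_id=17: ✓ → 133
job_id=18: ✓ → 153
runtime_s_avg = (240 + 78 + 221 + 82 + 209 + 222 + 140 + 249 + 137 + 42 + 124 + 133 + 153) / 13 = 156.1538461538

156.1538461538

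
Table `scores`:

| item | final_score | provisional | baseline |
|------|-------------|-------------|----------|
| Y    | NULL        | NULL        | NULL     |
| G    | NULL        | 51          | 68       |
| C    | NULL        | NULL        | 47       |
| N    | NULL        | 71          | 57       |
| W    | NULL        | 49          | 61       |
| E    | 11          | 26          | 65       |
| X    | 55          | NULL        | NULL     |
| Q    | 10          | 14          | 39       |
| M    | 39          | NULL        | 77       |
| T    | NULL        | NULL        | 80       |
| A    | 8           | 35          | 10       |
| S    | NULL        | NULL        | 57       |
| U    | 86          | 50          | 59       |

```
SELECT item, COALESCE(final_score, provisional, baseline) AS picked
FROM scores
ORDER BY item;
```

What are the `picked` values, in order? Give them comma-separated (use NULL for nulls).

item=A: final_score=8 → 8
item=C: final_score=NULL, provisional=NULL, baseline=47 → 47
item=E: final_score=11 → 11
item=G: final_score=NULL, provisional=51 → 51
item=M: final_score=39 → 39
item=N: final_score=NULL, provisional=71 → 71
item=Q: final_score=10 → 10
item=S: final_score=NULL, provisional=NULL, baseline=57 → 57
item=T: final_score=NULL, provisional=NULL, baseline=80 → 80
item=U: final_score=86 → 86
item=W: final_score=NULL, provisional=49 → 49
item=X: final_score=55 → 55
item=Y: final_score=NULL, provisional=NULL, baseline=NULL (all NULL) → NULL

8, 47, 11, 51, 39, 71, 10, 57, 80, 86, 49, 55, NULL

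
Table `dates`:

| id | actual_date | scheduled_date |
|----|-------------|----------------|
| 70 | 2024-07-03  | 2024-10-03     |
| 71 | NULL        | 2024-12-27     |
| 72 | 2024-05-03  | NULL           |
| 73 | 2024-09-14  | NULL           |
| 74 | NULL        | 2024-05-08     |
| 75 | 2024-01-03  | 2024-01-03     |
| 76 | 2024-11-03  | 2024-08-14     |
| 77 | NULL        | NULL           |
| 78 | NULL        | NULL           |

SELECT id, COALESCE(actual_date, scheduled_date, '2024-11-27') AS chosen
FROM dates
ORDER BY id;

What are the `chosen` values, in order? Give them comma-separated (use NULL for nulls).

2024-07-03, 2024-12-27, 2024-05-03, 2024-09-14, 2024-05-08, 2024-01-03, 2024-11-03, 2024-11-27, 2024-11-27

id=70: actual_date=2024-07-03 → 2024-07-03
id=71: actual_date=NULL, scheduled_date=2024-12-27 → 2024-12-27
id=72: actual_date=2024-05-03 → 2024-05-03
id=73: actual_date=2024-09-14 → 2024-09-14
id=74: actual_date=NULL, scheduled_date=2024-05-08 → 2024-05-08
id=75: actual_date=2024-01-03 → 2024-01-03
id=76: actual_date=2024-11-03 → 2024-11-03
id=77: actual_date=NULL, scheduled_date=NULL, → literal 2024-11-27 → 2024-11-27
id=78: actual_date=NULL, scheduled_date=NULL, → literal 2024-11-27 → 2024-11-27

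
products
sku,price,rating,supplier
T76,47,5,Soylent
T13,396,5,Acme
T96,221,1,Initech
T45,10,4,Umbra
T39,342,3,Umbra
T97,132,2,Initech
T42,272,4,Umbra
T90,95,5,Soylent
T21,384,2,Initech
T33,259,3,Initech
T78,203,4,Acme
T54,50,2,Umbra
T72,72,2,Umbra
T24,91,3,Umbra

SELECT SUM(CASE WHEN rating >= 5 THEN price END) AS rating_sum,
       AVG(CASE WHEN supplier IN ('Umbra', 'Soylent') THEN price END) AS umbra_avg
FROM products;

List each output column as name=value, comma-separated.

[rating_sum: rating >= 5]
sku=T76: ✓ → 47
sku=T13: ✓ → 396
sku=T96: ✗
sku=T45: ✗
sku=T39: ✗
sku=T97: ✗
sku=T42: ✗
sku=T90: ✓ → 95
sku=T21: ✗
sku=T33: ✗
sku=T78: ✗
sku=T54: ✗
sku=T72: ✗
sku=T24: ✗
rating_sum = 47 + 396 + 95 = 538
—
[umbra_avg: supplier IN ('Umbra', 'Soylent')]
sku=T76: ✓ → 47
sku=T13: ✗
sku=T96: ✗
sku=T45: ✓ → 10
sku=T39: ✓ → 342
sku=T97: ✗
sku=T42: ✓ → 272
sku=T90: ✓ → 95
sku=T21: ✗
sku=T33: ✗
sku=T78: ✗
sku=T54: ✓ → 50
sku=T72: ✓ → 72
sku=T24: ✓ → 91
umbra_avg = (47 + 10 + 342 + 272 + 95 + 50 + 72 + 91) / 8 = 122.375

rating_sum=538, umbra_avg=122.375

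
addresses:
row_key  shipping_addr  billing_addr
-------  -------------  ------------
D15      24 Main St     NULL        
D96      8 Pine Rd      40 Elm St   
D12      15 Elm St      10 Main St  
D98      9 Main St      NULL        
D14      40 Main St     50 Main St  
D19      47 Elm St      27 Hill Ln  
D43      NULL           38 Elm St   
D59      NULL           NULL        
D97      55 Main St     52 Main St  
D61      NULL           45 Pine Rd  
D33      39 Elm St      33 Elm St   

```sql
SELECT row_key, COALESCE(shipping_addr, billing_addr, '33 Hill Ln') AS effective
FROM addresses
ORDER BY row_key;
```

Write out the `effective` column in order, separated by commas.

row_key=D12: shipping_addr=15 Elm St → 15 Elm St
row_key=D14: shipping_addr=40 Main St → 40 Main St
row_key=D15: shipping_addr=24 Main St → 24 Main St
row_key=D19: shipping_addr=47 Elm St → 47 Elm St
row_key=D33: shipping_addr=39 Elm St → 39 Elm St
row_key=D43: shipping_addr=NULL, billing_addr=38 Elm St → 38 Elm St
row_key=D59: shipping_addr=NULL, billing_addr=NULL, → literal 33 Hill Ln → 33 Hill Ln
row_key=D61: shipping_addr=NULL, billing_addr=45 Pine Rd → 45 Pine Rd
row_key=D96: shipping_addr=8 Pine Rd → 8 Pine Rd
row_key=D97: shipping_addr=55 Main St → 55 Main St
row_key=D98: shipping_addr=9 Main St → 9 Main St

15 Elm St, 40 Main St, 24 Main St, 47 Elm St, 39 Elm St, 38 Elm St, 33 Hill Ln, 45 Pine Rd, 8 Pine Rd, 55 Main St, 9 Main St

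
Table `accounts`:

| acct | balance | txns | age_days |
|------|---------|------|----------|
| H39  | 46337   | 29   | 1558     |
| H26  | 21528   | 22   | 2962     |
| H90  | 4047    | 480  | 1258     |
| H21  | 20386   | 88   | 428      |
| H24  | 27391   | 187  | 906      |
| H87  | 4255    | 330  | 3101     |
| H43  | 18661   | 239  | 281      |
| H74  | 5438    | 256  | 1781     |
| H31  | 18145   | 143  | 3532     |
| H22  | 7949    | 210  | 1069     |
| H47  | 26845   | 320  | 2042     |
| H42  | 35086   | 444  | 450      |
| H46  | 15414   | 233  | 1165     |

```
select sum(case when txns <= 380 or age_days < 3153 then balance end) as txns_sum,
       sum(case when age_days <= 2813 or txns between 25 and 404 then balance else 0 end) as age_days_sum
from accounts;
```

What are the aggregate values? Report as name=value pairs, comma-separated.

txns_sum=251482, age_days_sum=229954

[txns_sum: txns <= 380 or age_days < 3153]
acct=H39: ✓ → 46337
acct=H26: ✓ → 21528
acct=H90: ✓ → 4047
acct=H21: ✓ → 20386
acct=H24: ✓ → 27391
acct=H87: ✓ → 4255
acct=H43: ✓ → 18661
acct=H74: ✓ → 5438
acct=H31: ✓ → 18145
acct=H22: ✓ → 7949
acct=H47: ✓ → 26845
acct=H42: ✓ → 35086
acct=H46: ✓ → 15414
txns_sum = 46337 + 21528 + 4047 + 20386 + 27391 + 4255 + 18661 + 5438 + 18145 + 7949 + 26845 + 35086 + 15414 = 251482
—
[age_days_sum: age_days <= 2813 or txns between 25 and 404]
acct=H39: ✓ → 46337
acct=H26: ✗
acct=H90: ✓ → 4047
acct=H21: ✓ → 20386
acct=H24: ✓ → 27391
acct=H87: ✓ → 4255
acct=H43: ✓ → 18661
acct=H74: ✓ → 5438
acct=H31: ✓ → 18145
acct=H22: ✓ → 7949
acct=H47: ✓ → 26845
acct=H42: ✓ → 35086
acct=H46: ✓ → 15414
age_days_sum = 46337 + 4047 + 20386 + 27391 + 4255 + 18661 + 5438 + 18145 + 7949 + 26845 + 35086 + 15414 = 229954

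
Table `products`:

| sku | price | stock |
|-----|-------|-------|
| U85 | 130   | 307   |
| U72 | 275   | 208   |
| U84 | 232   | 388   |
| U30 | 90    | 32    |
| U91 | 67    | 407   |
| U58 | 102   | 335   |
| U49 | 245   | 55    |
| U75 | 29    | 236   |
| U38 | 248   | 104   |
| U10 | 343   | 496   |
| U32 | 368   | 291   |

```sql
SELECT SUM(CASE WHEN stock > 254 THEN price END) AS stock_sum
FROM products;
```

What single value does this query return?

sku=U85: ✓ → 130
sku=U72: ✗
sku=U84: ✓ → 232
sku=U30: ✗
sku=U91: ✓ → 67
sku=U58: ✓ → 102
sku=U49: ✗
sku=U75: ✗
sku=U38: ✗
sku=U10: ✓ → 343
sku=U32: ✓ → 368
stock_sum = 130 + 232 + 67 + 102 + 343 + 368 = 1242

1242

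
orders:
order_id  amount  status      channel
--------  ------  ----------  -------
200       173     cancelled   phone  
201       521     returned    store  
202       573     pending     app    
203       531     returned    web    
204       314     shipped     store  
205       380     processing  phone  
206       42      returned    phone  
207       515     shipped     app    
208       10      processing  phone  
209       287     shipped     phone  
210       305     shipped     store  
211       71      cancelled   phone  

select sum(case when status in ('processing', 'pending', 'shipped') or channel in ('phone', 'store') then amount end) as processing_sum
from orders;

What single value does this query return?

order_id=200: ✓ → 173
order_id=201: ✓ → 521
order_id=202: ✓ → 573
order_id=203: ✗
order_id=204: ✓ → 314
order_id=205: ✓ → 380
order_id=206: ✓ → 42
order_id=207: ✓ → 515
order_id=208: ✓ → 10
order_id=209: ✓ → 287
order_id=210: ✓ → 305
order_id=211: ✓ → 71
processing_sum = 173 + 521 + 573 + 314 + 380 + 42 + 515 + 10 + 287 + 305 + 71 = 3191

3191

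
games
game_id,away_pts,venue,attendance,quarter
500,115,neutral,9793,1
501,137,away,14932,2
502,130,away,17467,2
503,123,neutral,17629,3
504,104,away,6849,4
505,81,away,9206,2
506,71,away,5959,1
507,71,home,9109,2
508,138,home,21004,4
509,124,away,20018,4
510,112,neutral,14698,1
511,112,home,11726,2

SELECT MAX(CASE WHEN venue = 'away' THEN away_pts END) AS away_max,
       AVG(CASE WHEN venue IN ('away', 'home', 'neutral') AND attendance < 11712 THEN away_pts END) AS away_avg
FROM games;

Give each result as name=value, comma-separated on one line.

away_max=137, away_avg=88.4

[away_max: venue = 'away']
game_id=500: ✗
game_id=501: ✓ → 137
game_id=502: ✓ → 130
game_id=503: ✗
game_id=504: ✓ → 104
game_id=505: ✓ → 81
game_id=506: ✓ → 71
game_id=507: ✗
game_id=508: ✗
game_id=509: ✓ → 124
game_id=510: ✗
game_id=511: ✗
away_max = MAX(137, 130, 104, 81, 71, 124) = 137
—
[away_avg: venue IN ('away', 'home', 'neutral') AND attendance < 11712]
game_id=500: ✓ → 115
game_id=501: ✗
game_id=502: ✗
game_id=503: ✗
game_id=504: ✓ → 104
game_id=505: ✓ → 81
game_id=506: ✓ → 71
game_id=507: ✓ → 71
game_id=508: ✗
game_id=509: ✗
game_id=510: ✗
game_id=511: ✗
away_avg = (115 + 104 + 81 + 71 + 71) / 5 = 88.4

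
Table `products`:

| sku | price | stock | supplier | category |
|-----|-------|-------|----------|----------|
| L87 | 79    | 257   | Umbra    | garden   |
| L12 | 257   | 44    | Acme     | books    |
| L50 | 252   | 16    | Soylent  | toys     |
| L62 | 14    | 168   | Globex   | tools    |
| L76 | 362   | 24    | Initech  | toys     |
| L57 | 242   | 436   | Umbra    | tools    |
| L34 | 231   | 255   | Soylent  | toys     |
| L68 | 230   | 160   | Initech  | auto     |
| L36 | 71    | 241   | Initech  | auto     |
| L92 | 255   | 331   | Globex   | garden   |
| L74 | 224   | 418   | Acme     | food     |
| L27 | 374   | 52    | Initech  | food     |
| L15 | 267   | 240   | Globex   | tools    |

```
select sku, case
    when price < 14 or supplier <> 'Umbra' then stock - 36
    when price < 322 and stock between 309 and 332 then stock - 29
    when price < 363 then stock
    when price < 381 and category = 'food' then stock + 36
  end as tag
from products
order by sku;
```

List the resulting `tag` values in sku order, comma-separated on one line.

sku=L12: price < 14 or supplier <> 'Umbra' → 8
sku=L15: price < 14 or supplier <> 'Umbra' → 204
sku=L27: price < 14 or supplier <> 'Umbra' → 16
sku=L34: price < 14 or supplier <> 'Umbra' → 219
sku=L36: price < 14 or supplier <> 'Umbra' → 205
sku=L50: price < 14 or supplier <> 'Umbra' → -20
sku=L57: price < 363 → 436
sku=L62: price < 14 or supplier <> 'Umbra' → 132
sku=L68: price < 14 or supplier <> 'Umbra' → 124
sku=L74: price < 14 or supplier <> 'Umbra' → 382
sku=L76: price < 14 or supplier <> 'Umbra' → -12
sku=L87: price < 363 → 257
sku=L92: price < 14 or supplier <> 'Umbra' → 295

8, 204, 16, 219, 205, -20, 436, 132, 124, 382, -12, 257, 295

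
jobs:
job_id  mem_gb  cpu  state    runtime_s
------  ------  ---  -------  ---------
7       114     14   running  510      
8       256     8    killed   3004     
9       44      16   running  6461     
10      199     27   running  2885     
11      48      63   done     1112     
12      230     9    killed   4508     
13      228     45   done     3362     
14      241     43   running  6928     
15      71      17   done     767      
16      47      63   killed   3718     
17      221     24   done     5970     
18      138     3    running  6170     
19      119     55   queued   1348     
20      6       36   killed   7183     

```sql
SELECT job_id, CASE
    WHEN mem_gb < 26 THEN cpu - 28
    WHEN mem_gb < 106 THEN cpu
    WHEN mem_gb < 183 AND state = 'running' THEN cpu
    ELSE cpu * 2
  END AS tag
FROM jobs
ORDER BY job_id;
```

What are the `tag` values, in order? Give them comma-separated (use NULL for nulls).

job_id=7: mem_gb < 183 AND state = 'running' → 14
job_id=8: ELSE → 16
job_id=9: mem_gb < 106 → 16
job_id=10: ELSE → 54
job_id=11: mem_gb < 106 → 63
job_id=12: ELSE → 18
job_id=13: ELSE → 90
job_id=14: ELSE → 86
job_id=15: mem_gb < 106 → 17
job_id=16: mem_gb < 106 → 63
job_id=17: ELSE → 48
job_id=18: mem_gb < 183 AND state = 'running' → 3
job_id=19: ELSE → 110
job_id=20: mem_gb < 26 → 8

14, 16, 16, 54, 63, 18, 90, 86, 17, 63, 48, 3, 110, 8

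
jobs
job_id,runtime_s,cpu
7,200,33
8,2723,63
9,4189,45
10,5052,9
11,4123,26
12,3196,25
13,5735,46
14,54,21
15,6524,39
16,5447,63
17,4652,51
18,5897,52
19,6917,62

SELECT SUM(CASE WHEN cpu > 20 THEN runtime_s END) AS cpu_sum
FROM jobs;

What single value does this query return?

49657

job_id=7: ✓ → 200
job_id=8: ✓ → 2723
job_id=9: ✓ → 4189
job_id=10: ✗
job_id=11: ✓ → 4123
job_id=12: ✓ → 3196
job_id=13: ✓ → 5735
job_id=14: ✓ → 54
job_id=15: ✓ → 6524
job_id=16: ✓ → 5447
job_id=17: ✓ → 4652
job_id=18: ✓ → 5897
job_id=19: ✓ → 6917
cpu_sum = 200 + 2723 + 4189 + 4123 + 3196 + 5735 + 54 + 6524 + 5447 + 4652 + 5897 + 6917 = 49657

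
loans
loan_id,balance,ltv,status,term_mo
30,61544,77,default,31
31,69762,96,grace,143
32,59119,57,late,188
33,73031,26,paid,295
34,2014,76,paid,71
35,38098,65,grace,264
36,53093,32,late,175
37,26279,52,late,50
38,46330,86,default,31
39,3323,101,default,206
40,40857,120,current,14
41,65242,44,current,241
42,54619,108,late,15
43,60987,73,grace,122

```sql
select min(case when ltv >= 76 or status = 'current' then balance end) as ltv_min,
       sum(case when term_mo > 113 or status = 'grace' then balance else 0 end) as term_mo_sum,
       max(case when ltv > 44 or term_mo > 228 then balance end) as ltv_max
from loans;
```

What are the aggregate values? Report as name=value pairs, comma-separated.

ltv_min=2014, term_mo_sum=422655, ltv_max=73031

[ltv_min: ltv >= 76 or status = 'current']
loan_id=30: ✓ → 61544
loan_id=31: ✓ → 69762
loan_id=32: ✗
loan_id=33: ✗
loan_id=34: ✓ → 2014
loan_id=35: ✗
loan_id=36: ✗
loan_id=37: ✗
loan_id=38: ✓ → 46330
loan_id=39: ✓ → 3323
loan_id=40: ✓ → 40857
loan_id=41: ✓ → 65242
loan_id=42: ✓ → 54619
loan_id=43: ✗
ltv_min = MIN(61544, 69762, 2014, 46330, 3323, 40857, 65242, 54619) = 2014
—
[term_mo_sum: term_mo > 113 or status = 'grace']
loan_id=30: ✗
loan_id=31: ✓ → 69762
loan_id=32: ✓ → 59119
loan_id=33: ✓ → 73031
loan_id=34: ✗
loan_id=35: ✓ → 38098
loan_id=36: ✓ → 53093
loan_id=37: ✗
loan_id=38: ✗
loan_id=39: ✓ → 3323
loan_id=40: ✗
loan_id=41: ✓ → 65242
loan_id=42: ✗
loan_id=43: ✓ → 60987
term_mo_sum = 69762 + 59119 + 73031 + 38098 + 53093 + 3323 + 65242 + 60987 = 422655
—
[ltv_max: ltv > 44 or term_mo > 228]
loan_id=30: ✓ → 61544
loan_id=31: ✓ → 69762
loan_id=32: ✓ → 59119
loan_id=33: ✓ → 73031
loan_id=34: ✓ → 2014
loan_id=35: ✓ → 38098
loan_id=36: ✗
loan_id=37: ✓ → 26279
loan_id=38: ✓ → 46330
loan_id=39: ✓ → 3323
loan_id=40: ✓ → 40857
loan_id=41: ✓ → 65242
loan_id=42: ✓ → 54619
loan_id=43: ✓ → 60987
ltv_max = MAX(61544, 69762, 59119, 73031, 2014, 38098, 26279, 46330, 3323, 40857, 65242, 54619, 60987) = 73031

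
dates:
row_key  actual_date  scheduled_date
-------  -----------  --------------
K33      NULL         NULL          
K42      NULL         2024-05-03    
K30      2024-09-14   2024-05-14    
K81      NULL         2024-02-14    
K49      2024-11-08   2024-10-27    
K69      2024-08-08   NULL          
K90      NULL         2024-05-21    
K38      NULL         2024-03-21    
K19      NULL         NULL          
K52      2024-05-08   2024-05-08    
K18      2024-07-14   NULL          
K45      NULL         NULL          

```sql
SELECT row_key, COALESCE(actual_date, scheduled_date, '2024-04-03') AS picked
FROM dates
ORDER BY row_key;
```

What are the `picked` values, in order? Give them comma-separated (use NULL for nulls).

2024-07-14, 2024-04-03, 2024-09-14, 2024-04-03, 2024-03-21, 2024-05-03, 2024-04-03, 2024-11-08, 2024-05-08, 2024-08-08, 2024-02-14, 2024-05-21

row_key=K18: actual_date=2024-07-14 → 2024-07-14
row_key=K19: actual_date=NULL, scheduled_date=NULL, → literal 2024-04-03 → 2024-04-03
row_key=K30: actual_date=2024-09-14 → 2024-09-14
row_key=K33: actual_date=NULL, scheduled_date=NULL, → literal 2024-04-03 → 2024-04-03
row_key=K38: actual_date=NULL, scheduled_date=2024-03-21 → 2024-03-21
row_key=K42: actual_date=NULL, scheduled_date=2024-05-03 → 2024-05-03
row_key=K45: actual_date=NULL, scheduled_date=NULL, → literal 2024-04-03 → 2024-04-03
row_key=K49: actual_date=2024-11-08 → 2024-11-08
row_key=K52: actual_date=2024-05-08 → 2024-05-08
row_key=K69: actual_date=2024-08-08 → 2024-08-08
row_key=K81: actual_date=NULL, scheduled_date=2024-02-14 → 2024-02-14
row_key=K90: actual_date=NULL, scheduled_date=2024-05-21 → 2024-05-21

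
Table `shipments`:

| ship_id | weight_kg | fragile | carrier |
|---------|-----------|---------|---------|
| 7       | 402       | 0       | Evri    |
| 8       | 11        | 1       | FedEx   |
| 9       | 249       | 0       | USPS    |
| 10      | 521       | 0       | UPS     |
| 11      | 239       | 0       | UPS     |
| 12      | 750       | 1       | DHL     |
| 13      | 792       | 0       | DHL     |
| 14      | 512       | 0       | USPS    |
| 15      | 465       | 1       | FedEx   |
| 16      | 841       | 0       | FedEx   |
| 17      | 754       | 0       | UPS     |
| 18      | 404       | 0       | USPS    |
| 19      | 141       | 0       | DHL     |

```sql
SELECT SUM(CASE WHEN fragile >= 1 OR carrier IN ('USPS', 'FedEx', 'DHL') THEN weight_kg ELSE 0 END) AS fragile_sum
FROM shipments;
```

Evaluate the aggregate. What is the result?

4165

ship_id=7: ✗
ship_id=8: ✓ → 11
ship_id=9: ✓ → 249
ship_id=10: ✗
ship_id=11: ✗
ship_id=12: ✓ → 750
ship_id=13: ✓ → 792
ship_id=14: ✓ → 512
ship_id=15: ✓ → 465
ship_id=16: ✓ → 841
ship_id=17: ✗
ship_id=18: ✓ → 404
ship_id=19: ✓ → 141
fragile_sum = 11 + 249 + 750 + 792 + 512 + 465 + 841 + 404 + 141 = 4165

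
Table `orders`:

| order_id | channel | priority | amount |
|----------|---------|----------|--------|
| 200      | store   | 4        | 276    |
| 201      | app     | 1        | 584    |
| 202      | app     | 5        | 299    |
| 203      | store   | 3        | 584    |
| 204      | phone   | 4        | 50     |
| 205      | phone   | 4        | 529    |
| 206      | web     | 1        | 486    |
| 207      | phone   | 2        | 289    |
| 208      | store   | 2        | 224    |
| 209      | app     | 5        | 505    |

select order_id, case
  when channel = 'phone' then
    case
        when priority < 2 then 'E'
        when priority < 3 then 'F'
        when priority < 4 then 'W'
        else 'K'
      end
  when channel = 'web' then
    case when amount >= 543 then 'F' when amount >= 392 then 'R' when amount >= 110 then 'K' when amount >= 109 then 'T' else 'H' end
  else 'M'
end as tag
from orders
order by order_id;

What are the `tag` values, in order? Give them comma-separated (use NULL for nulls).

M, M, M, M, K, K, R, F, M, M

order_id=200: channel='store' → outer ELSE → M
order_id=201: channel='app' → outer ELSE → M
order_id=202: channel='app' → outer ELSE → M
order_id=203: channel='store' → outer ELSE → M
order_id=204: channel='phone' → inner[ELSE] → K
order_id=205: channel='phone' → inner[ELSE] → K
order_id=206: channel='web' → inner[amount >= 392] → R
order_id=207: channel='phone' → inner[priority < 3] → F
order_id=208: channel='store' → outer ELSE → M
order_id=209: channel='app' → outer ELSE → M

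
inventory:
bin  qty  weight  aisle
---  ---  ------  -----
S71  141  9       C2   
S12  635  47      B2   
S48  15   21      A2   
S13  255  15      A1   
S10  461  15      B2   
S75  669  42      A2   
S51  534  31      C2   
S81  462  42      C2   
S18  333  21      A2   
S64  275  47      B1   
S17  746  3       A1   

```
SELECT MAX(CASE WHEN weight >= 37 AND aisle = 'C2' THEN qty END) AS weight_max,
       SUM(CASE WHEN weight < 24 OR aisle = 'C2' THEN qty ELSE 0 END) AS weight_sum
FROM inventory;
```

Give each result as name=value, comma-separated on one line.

weight_max=462, weight_sum=2947

[weight_max: weight >= 37 AND aisle = 'C2']
bin=S71: ✗
bin=S12: ✗
bin=S48: ✗
bin=S13: ✗
bin=S10: ✗
bin=S75: ✗
bin=S51: ✗
bin=S81: ✓ → 462
bin=S18: ✗
bin=S64: ✗
bin=S17: ✗
weight_max = MAX(462) = 462
—
[weight_sum: weight < 24 OR aisle = 'C2']
bin=S71: ✓ → 141
bin=S12: ✗
bin=S48: ✓ → 15
bin=S13: ✓ → 255
bin=S10: ✓ → 461
bin=S75: ✗
bin=S51: ✓ → 534
bin=S81: ✓ → 462
bin=S18: ✓ → 333
bin=S64: ✗
bin=S17: ✓ → 746
weight_sum = 141 + 15 + 255 + 461 + 534 + 462 + 333 + 746 = 2947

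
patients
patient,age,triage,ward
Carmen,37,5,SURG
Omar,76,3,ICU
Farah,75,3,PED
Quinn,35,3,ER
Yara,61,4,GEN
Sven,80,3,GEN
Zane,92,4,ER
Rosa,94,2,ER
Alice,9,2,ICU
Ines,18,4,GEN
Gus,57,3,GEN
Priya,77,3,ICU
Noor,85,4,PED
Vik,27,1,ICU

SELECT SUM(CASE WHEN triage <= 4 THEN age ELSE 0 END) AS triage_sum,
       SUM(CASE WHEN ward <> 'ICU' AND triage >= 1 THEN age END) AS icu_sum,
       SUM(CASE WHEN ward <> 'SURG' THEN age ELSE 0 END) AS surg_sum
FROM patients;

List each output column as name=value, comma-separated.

[triage_sum: triage <= 4]
patient=Carmen: ✗
patient=Omar: ✓ → 76
patient=Farah: ✓ → 75
patient=Quinn: ✓ → 35
patient=Yara: ✓ → 61
patient=Sven: ✓ → 80
patient=Zane: ✓ → 92
patient=Rosa: ✓ → 94
patient=Alice: ✓ → 9
patient=Ines: ✓ → 18
patient=Gus: ✓ → 57
patient=Priya: ✓ → 77
patient=Noor: ✓ → 85
patient=Vik: ✓ → 27
triage_sum = 76 + 75 + 35 + 61 + 80 + 92 + 94 + 9 + 18 + 57 + 77 + 85 + 27 = 786
—
[icu_sum: ward <> 'ICU' AND triage >= 1]
patient=Carmen: ✓ → 37
patient=Omar: ✗
patient=Farah: ✓ → 75
patient=Quinn: ✓ → 35
patient=Yara: ✓ → 61
patient=Sven: ✓ → 80
patient=Zane: ✓ → 92
patient=Rosa: ✓ → 94
patient=Alice: ✗
patient=Ines: ✓ → 18
patient=Gus: ✓ → 57
patient=Priya: ✗
patient=Noor: ✓ → 85
patient=Vik: ✗
icu_sum = 37 + 75 + 35 + 61 + 80 + 92 + 94 + 18 + 57 + 85 = 634
—
[surg_sum: ward <> 'SURG']
patient=Carmen: ✗
patient=Omar: ✓ → 76
patient=Farah: ✓ → 75
patient=Quinn: ✓ → 35
patient=Yara: ✓ → 61
patient=Sven: ✓ → 80
patient=Zane: ✓ → 92
patient=Rosa: ✓ → 94
patient=Alice: ✓ → 9
patient=Ines: ✓ → 18
patient=Gus: ✓ → 57
patient=Priya: ✓ → 77
patient=Noor: ✓ → 85
patient=Vik: ✓ → 27
surg_sum = 76 + 75 + 35 + 61 + 80 + 92 + 94 + 9 + 18 + 57 + 77 + 85 + 27 = 786

triage_sum=786, icu_sum=634, surg_sum=786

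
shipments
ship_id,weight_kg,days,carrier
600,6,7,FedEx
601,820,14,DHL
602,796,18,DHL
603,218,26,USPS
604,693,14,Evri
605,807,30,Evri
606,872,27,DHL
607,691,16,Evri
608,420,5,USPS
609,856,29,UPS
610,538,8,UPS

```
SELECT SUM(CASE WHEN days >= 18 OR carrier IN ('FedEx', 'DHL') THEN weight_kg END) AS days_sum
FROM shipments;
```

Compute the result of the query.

4375

ship_id=600: ✓ → 6
ship_id=601: ✓ → 820
ship_id=602: ✓ → 796
ship_id=603: ✓ → 218
ship_id=604: ✗
ship_id=605: ✓ → 807
ship_id=606: ✓ → 872
ship_id=607: ✗
ship_id=608: ✗
ship_id=609: ✓ → 856
ship_id=610: ✗
days_sum = 6 + 820 + 796 + 218 + 807 + 872 + 856 = 4375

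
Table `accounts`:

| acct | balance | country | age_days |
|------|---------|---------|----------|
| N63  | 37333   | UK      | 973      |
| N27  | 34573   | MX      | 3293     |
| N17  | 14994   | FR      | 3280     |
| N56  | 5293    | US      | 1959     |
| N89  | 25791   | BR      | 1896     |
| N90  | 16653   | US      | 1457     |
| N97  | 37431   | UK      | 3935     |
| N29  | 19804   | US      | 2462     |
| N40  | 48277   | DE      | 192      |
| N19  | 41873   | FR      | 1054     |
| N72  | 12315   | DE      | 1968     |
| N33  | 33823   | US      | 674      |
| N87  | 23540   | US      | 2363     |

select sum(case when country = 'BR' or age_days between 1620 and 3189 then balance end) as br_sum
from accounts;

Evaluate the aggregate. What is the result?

acct=N63: ✗
acct=N27: ✗
acct=N17: ✗
acct=N56: ✓ → 5293
acct=N89: ✓ → 25791
acct=N90: ✗
acct=N97: ✗
acct=N29: ✓ → 19804
acct=N40: ✗
acct=N19: ✗
acct=N72: ✓ → 12315
acct=N33: ✗
acct=N87: ✓ → 23540
br_sum = 5293 + 25791 + 19804 + 12315 + 23540 = 86743

86743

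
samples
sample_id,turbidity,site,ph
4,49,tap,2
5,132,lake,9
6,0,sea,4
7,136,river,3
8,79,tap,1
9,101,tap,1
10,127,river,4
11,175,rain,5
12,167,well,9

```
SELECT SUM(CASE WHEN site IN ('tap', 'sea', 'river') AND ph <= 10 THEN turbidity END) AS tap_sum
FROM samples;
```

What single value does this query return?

492

sample_id=4: ✓ → 49
sample_id=5: ✗
sample_id=6: ✓ → 0
sample_id=7: ✓ → 136
sample_id=8: ✓ → 79
sample_id=9: ✓ → 101
sample_id=10: ✓ → 127
sample_id=11: ✗
sample_id=12: ✗
tap_sum = 49 + 136 + 79 + 101 + 127 = 492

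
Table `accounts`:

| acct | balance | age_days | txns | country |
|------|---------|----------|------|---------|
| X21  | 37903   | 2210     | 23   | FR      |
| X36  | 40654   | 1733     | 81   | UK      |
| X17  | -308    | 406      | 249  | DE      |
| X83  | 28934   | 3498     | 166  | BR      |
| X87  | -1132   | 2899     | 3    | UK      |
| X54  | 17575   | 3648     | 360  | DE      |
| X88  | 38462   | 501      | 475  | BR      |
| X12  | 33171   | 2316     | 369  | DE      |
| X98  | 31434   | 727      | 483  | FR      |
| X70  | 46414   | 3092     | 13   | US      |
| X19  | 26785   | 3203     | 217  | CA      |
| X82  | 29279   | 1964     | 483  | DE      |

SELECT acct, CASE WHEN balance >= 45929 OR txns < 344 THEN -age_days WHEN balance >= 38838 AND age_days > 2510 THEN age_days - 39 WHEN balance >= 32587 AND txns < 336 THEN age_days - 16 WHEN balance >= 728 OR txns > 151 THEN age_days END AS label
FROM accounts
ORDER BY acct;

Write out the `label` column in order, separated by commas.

2316, -406, -3203, -2210, -1733, 3648, -3092, 1964, -3498, -2899, 501, 727

acct=X12: balance >= 728 OR txns > 151 → 2316
acct=X17: balance >= 45929 OR txns < 344 → -406
acct=X19: balance >= 45929 OR txns < 344 → -3203
acct=X21: balance >= 45929 OR txns < 344 → -2210
acct=X36: balance >= 45929 OR txns < 344 → -1733
acct=X54: balance >= 728 OR txns > 151 → 3648
acct=X70: balance >= 45929 OR txns < 344 → -3092
acct=X82: balance >= 728 OR txns > 151 → 1964
acct=X83: balance >= 45929 OR txns < 344 → -3498
acct=X87: balance >= 45929 OR txns < 344 → -2899
acct=X88: balance >= 728 OR txns > 151 → 501
acct=X98: balance >= 728 OR txns > 151 → 727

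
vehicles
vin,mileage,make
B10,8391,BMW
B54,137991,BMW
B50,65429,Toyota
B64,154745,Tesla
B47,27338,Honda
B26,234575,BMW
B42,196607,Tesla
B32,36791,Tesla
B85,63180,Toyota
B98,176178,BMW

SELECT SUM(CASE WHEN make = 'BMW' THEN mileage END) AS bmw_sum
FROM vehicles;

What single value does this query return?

vin=B10: ✓ → 8391
vin=B54: ✓ → 137991
vin=B50: ✗
vin=B64: ✗
vin=B47: ✗
vin=B26: ✓ → 234575
vin=B42: ✗
vin=B32: ✗
vin=B85: ✗
vin=B98: ✓ → 176178
bmw_sum = 8391 + 137991 + 234575 + 176178 = 557135

557135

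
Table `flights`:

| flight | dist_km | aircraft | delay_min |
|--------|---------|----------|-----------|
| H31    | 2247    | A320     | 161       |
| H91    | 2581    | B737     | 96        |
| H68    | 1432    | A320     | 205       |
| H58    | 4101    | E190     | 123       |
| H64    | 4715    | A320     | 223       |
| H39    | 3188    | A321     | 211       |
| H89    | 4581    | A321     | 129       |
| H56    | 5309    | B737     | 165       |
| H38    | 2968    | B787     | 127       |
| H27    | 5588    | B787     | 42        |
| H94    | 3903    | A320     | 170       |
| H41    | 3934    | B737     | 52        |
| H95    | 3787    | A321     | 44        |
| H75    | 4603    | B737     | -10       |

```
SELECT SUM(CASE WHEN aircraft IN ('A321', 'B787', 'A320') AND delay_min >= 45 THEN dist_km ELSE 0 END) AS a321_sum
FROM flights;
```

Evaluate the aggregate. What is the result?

23034

flight=H31: ✓ → 2247
flight=H91: ✗
flight=H68: ✓ → 1432
flight=H58: ✗
flight=H64: ✓ → 4715
flight=H39: ✓ → 3188
flight=H89: ✓ → 4581
flight=H56: ✗
flight=H38: ✓ → 2968
flight=H27: ✗
flight=H94: ✓ → 3903
flight=H41: ✗
flight=H95: ✗
flight=H75: ✗
a321_sum = 2247 + 1432 + 4715 + 3188 + 4581 + 2968 + 3903 = 23034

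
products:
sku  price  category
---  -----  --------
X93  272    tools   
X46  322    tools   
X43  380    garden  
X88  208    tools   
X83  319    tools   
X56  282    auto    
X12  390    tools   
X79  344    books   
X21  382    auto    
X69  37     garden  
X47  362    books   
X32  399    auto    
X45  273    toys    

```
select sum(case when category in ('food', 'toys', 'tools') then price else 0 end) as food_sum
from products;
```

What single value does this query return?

1784

sku=X93: ✓ → 272
sku=X46: ✓ → 322
sku=X43: ✗
sku=X88: ✓ → 208
sku=X83: ✓ → 319
sku=X56: ✗
sku=X12: ✓ → 390
sku=X79: ✗
sku=X21: ✗
sku=X69: ✗
sku=X47: ✗
sku=X32: ✗
sku=X45: ✓ → 273
food_sum = 272 + 322 + 208 + 319 + 390 + 273 = 1784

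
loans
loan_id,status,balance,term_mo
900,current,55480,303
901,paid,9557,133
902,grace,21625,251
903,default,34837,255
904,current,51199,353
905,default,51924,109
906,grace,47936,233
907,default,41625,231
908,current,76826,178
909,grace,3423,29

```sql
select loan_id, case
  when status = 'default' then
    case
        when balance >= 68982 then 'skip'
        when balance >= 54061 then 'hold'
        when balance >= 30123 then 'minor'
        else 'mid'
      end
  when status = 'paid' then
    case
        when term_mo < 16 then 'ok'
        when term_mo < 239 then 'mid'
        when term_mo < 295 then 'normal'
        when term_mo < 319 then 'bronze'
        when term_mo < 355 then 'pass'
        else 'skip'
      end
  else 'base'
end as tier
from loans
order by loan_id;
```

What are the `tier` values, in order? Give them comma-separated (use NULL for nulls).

base, mid, base, minor, base, minor, base, minor, base, base

loan_id=900: status='current' → outer ELSE → base
loan_id=901: status='paid' → inner[term_mo < 239] → mid
loan_id=902: status='grace' → outer ELSE → base
loan_id=903: status='default' → inner[balance >= 30123] → minor
loan_id=904: status='current' → outer ELSE → base
loan_id=905: status='default' → inner[balance >= 30123] → minor
loan_id=906: status='grace' → outer ELSE → base
loan_id=907: status='default' → inner[balance >= 30123] → minor
loan_id=908: status='current' → outer ELSE → base
loan_id=909: status='grace' → outer ELSE → base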